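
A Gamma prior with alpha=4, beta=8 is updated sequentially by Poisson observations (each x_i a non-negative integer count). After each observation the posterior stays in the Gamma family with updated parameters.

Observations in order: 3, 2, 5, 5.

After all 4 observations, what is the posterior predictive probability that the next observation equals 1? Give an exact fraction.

6070119988041835610112/19004963774880799438801

obs 1: x=3 → posterior Gamma(7, 9)
obs 2: x=2 → posterior Gamma(9, 10)
obs 3: x=5 → posterior Gamma(14, 11)
obs 4: x=5 → posterior Gamma(19, 12)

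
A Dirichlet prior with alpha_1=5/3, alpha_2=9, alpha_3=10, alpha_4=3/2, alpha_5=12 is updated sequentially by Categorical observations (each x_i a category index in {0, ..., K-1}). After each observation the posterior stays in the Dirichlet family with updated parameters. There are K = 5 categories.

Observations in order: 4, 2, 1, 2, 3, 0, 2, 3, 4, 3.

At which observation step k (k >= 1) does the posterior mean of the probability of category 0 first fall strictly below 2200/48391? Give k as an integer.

k = 3

obs 1: x=4 → posterior Dirichlet(5/3, 9, 10, 3/2, 13)
obs 2: x=2 → posterior Dirichlet(5/3, 9, 11, 3/2, 13)
obs 3: x=1 → posterior Dirichlet(5/3, 10, 11, 3/2, 13)
obs 4: x=2 → posterior Dirichlet(5/3, 10, 12, 3/2, 13)
obs 5: x=3 → posterior Dirichlet(5/3, 10, 12, 5/2, 13)
obs 6: x=0 → posterior Dirichlet(8/3, 10, 12, 5/2, 13)
obs 7: x=2 → posterior Dirichlet(8/3, 10, 13, 5/2, 13)
obs 8: x=3 → posterior Dirichlet(8/3, 10, 13, 7/2, 13)
obs 9: x=4 → posterior Dirichlet(8/3, 10, 13, 7/2, 14)
obs 10: x=3 → posterior Dirichlet(8/3, 10, 13, 9/2, 14)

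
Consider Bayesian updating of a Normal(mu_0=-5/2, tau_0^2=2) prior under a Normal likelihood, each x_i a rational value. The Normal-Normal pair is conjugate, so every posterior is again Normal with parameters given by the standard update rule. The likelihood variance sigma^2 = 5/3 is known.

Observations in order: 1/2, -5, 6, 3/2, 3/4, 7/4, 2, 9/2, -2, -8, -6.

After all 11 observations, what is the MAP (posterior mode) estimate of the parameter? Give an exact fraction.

-73/142

obs 1: x=1/2 → posterior Normal(-19/22, 10/11)
obs 2: x=-5 → posterior Normal(-79/34, 10/17)
obs 3: x=6 → posterior Normal(-7/46, 10/23)
obs 4: x=3/2 → posterior Normal(11/58, 10/29)
obs 5: x=3/4 → posterior Normal(2/7, 2/7)
obs 6: x=7/4 → posterior Normal(1/2, 10/41)
obs 7: x=2 → posterior Normal(65/94, 10/47)
obs 8: x=9/2 → posterior Normal(119/106, 10/53)
obs 9: x=-2 → posterior Normal(95/118, 10/59)
obs 10: x=-8 → posterior Normal(-1/130, 2/13)
obs 11: x=-6 → posterior Normal(-73/142, 10/71)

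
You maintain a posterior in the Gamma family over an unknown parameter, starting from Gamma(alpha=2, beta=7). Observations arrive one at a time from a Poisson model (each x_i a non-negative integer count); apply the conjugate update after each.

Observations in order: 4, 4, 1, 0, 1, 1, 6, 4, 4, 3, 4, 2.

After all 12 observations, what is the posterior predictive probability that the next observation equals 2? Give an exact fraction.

obs 1: x=4 → posterior Gamma(6, 8)
obs 2: x=4 → posterior Gamma(10, 9)
obs 3: x=1 → posterior Gamma(11, 10)
obs 4: x=0 → posterior Gamma(11, 11)
obs 5: x=1 → posterior Gamma(12, 12)
obs 6: x=1 → posterior Gamma(13, 13)
obs 7: x=6 → posterior Gamma(19, 14)
obs 8: x=4 → posterior Gamma(23, 15)
obs 9: x=4 → posterior Gamma(27, 16)
obs 10: x=3 → posterior Gamma(30, 17)
obs 11: x=4 → posterior Gamma(34, 18)
obs 12: x=2 → posterior Gamma(36, 19)

3610554191661284134826549994634796562288749916573/13743895347200000000000000000000000000000000000000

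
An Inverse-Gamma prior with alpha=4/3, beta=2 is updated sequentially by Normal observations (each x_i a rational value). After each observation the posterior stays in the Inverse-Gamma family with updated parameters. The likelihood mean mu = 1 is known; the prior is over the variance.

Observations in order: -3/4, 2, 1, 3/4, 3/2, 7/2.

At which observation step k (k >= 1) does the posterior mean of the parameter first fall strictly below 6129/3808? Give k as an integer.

k = 5

obs 1: x=-3/4 → posterior Inverse-Gamma(11/6, 113/32)
obs 2: x=2 → posterior Inverse-Gamma(7/3, 129/32)
obs 3: x=1 → posterior Inverse-Gamma(17/6, 129/32)
obs 4: x=3/4 → posterior Inverse-Gamma(10/3, 65/16)
obs 5: x=3/2 → posterior Inverse-Gamma(23/6, 67/16)
obs 6: x=7/2 → posterior Inverse-Gamma(13/3, 117/16)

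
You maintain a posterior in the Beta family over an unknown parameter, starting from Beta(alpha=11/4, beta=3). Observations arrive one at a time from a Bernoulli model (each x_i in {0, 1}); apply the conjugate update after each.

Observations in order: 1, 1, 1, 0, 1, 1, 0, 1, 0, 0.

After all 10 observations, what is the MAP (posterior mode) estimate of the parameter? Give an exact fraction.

31/55

obs 1: x=1 → posterior Beta(15/4, 3)
obs 2: x=1 → posterior Beta(19/4, 3)
obs 3: x=1 → posterior Beta(23/4, 3)
obs 4: x=0 → posterior Beta(23/4, 4)
obs 5: x=1 → posterior Beta(27/4, 4)
obs 6: x=1 → posterior Beta(31/4, 4)
obs 7: x=0 → posterior Beta(31/4, 5)
obs 8: x=1 → posterior Beta(35/4, 5)
obs 9: x=0 → posterior Beta(35/4, 6)
obs 10: x=0 → posterior Beta(35/4, 7)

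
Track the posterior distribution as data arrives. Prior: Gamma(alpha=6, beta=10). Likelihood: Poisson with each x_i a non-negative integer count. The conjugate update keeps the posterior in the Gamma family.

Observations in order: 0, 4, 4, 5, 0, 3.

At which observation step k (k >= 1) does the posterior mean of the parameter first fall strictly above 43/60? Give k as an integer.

obs 1: x=0 → posterior Gamma(6, 11)
obs 2: x=4 → posterior Gamma(10, 12)
obs 3: x=4 → posterior Gamma(14, 13)
obs 4: x=5 → posterior Gamma(19, 14)
obs 5: x=0 → posterior Gamma(19, 15)
obs 6: x=3 → posterior Gamma(22, 16)

k = 2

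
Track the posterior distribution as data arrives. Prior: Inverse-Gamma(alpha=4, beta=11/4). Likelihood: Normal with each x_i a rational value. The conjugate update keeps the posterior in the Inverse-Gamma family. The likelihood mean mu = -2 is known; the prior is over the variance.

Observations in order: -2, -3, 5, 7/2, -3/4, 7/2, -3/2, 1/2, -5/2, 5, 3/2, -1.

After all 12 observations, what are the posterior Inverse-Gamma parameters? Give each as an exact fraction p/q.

alpha=10, beta=2985/32

obs 1: x=-2 → posterior Inverse-Gamma(9/2, 11/4)
obs 2: x=-3 → posterior Inverse-Gamma(5, 13/4)
obs 3: x=5 → posterior Inverse-Gamma(11/2, 111/4)
obs 4: x=7/2 → posterior Inverse-Gamma(6, 343/8)
obs 5: x=-3/4 → posterior Inverse-Gamma(13/2, 1397/32)
obs 6: x=7/2 → posterior Inverse-Gamma(7, 1881/32)
obs 7: x=-3/2 → posterior Inverse-Gamma(15/2, 1885/32)
obs 8: x=1/2 → posterior Inverse-Gamma(8, 1985/32)
obs 9: x=-5/2 → posterior Inverse-Gamma(17/2, 1989/32)
obs 10: x=5 → posterior Inverse-Gamma(9, 2773/32)
obs 11: x=3/2 → posterior Inverse-Gamma(19/2, 2969/32)
obs 12: x=-1 → posterior Inverse-Gamma(10, 2985/32)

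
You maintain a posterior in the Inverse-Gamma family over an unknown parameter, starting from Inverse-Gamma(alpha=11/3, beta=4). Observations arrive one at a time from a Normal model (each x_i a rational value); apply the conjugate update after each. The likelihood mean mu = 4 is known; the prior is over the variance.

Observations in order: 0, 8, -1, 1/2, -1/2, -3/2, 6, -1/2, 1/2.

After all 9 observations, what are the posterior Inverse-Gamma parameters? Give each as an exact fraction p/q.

obs 1: x=0 → posterior Inverse-Gamma(25/6, 12)
obs 2: x=8 → posterior Inverse-Gamma(14/3, 20)
obs 3: x=-1 → posterior Inverse-Gamma(31/6, 65/2)
obs 4: x=1/2 → posterior Inverse-Gamma(17/3, 309/8)
obs 5: x=-1/2 → posterior Inverse-Gamma(37/6, 195/4)
obs 6: x=-3/2 → posterior Inverse-Gamma(20/3, 511/8)
obs 7: x=6 → posterior Inverse-Gamma(43/6, 527/8)
obs 8: x=-1/2 → posterior Inverse-Gamma(23/3, 76)
obs 9: x=1/2 → posterior Inverse-Gamma(49/6, 657/8)

alpha=49/6, beta=657/8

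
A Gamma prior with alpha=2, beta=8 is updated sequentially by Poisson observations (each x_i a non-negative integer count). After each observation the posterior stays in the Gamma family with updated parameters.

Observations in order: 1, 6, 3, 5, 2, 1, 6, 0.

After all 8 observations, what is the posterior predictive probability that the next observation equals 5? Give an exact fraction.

2890365062977984945435026991764996096/139288917338851014461418017489467720433

obs 1: x=1 → posterior Gamma(3, 9)
obs 2: x=6 → posterior Gamma(9, 10)
obs 3: x=3 → posterior Gamma(12, 11)
obs 4: x=5 → posterior Gamma(17, 12)
obs 5: x=2 → posterior Gamma(19, 13)
obs 6: x=1 → posterior Gamma(20, 14)
obs 7: x=6 → posterior Gamma(26, 15)
obs 8: x=0 → posterior Gamma(26, 16)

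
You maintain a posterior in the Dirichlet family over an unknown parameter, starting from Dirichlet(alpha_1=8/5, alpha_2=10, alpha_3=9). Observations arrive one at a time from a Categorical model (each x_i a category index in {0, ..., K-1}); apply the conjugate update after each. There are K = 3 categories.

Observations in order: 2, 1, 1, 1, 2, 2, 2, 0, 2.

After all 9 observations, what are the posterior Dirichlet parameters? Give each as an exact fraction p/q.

obs 1: x=2 → posterior Dirichlet(8/5, 10, 10)
obs 2: x=1 → posterior Dirichlet(8/5, 11, 10)
obs 3: x=1 → posterior Dirichlet(8/5, 12, 10)
obs 4: x=1 → posterior Dirichlet(8/5, 13, 10)
obs 5: x=2 → posterior Dirichlet(8/5, 13, 11)
obs 6: x=2 → posterior Dirichlet(8/5, 13, 12)
obs 7: x=2 → posterior Dirichlet(8/5, 13, 13)
obs 8: x=0 → posterior Dirichlet(13/5, 13, 13)
obs 9: x=2 → posterior Dirichlet(13/5, 13, 14)

alpha_1=13/5, alpha_2=13, alpha_3=14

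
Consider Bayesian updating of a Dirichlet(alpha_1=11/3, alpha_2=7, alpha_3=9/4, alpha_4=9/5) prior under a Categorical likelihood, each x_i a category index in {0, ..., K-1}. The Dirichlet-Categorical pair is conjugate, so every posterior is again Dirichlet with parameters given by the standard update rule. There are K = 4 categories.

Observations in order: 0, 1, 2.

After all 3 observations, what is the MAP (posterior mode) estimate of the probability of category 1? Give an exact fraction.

420/823

obs 1: x=0 → posterior Dirichlet(14/3, 7, 9/4, 9/5)
obs 2: x=1 → posterior Dirichlet(14/3, 8, 9/4, 9/5)
obs 3: x=2 → posterior Dirichlet(14/3, 8, 13/4, 9/5)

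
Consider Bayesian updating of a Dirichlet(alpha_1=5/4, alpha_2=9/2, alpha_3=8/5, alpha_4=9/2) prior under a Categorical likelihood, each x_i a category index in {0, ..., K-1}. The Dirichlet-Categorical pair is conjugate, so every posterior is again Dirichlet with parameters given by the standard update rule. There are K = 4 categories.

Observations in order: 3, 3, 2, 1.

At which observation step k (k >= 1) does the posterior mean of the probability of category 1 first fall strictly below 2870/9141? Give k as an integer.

obs 1: x=3 → posterior Dirichlet(5/4, 9/2, 8/5, 11/2)
obs 2: x=3 → posterior Dirichlet(5/4, 9/2, 8/5, 13/2)
obs 3: x=2 → posterior Dirichlet(5/4, 9/2, 13/5, 13/2)
obs 4: x=1 → posterior Dirichlet(5/4, 11/2, 13/5, 13/2)

k = 3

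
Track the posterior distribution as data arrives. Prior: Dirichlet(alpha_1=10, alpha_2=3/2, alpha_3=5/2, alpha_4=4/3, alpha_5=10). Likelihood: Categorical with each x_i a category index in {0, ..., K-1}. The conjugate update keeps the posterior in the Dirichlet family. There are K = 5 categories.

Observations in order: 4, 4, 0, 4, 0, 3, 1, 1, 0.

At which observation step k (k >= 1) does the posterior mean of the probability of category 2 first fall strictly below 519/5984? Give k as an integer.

k = 4

obs 1: x=4 → posterior Dirichlet(10, 3/2, 5/2, 4/3, 11)
obs 2: x=4 → posterior Dirichlet(10, 3/2, 5/2, 4/3, 12)
obs 3: x=0 → posterior Dirichlet(11, 3/2, 5/2, 4/3, 12)
obs 4: x=4 → posterior Dirichlet(11, 3/2, 5/2, 4/3, 13)
obs 5: x=0 → posterior Dirichlet(12, 3/2, 5/2, 4/3, 13)
obs 6: x=3 → posterior Dirichlet(12, 3/2, 5/2, 7/3, 13)
obs 7: x=1 → posterior Dirichlet(12, 5/2, 5/2, 7/3, 13)
obs 8: x=1 → posterior Dirichlet(12, 7/2, 5/2, 7/3, 13)
obs 9: x=0 → posterior Dirichlet(13, 7/2, 5/2, 7/3, 13)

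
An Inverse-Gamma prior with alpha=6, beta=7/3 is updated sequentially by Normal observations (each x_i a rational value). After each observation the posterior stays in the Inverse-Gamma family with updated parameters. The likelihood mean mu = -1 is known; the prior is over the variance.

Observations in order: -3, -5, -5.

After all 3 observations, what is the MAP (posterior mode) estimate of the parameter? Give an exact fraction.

obs 1: x=-3 → posterior Inverse-Gamma(13/2, 13/3)
obs 2: x=-5 → posterior Inverse-Gamma(7, 37/3)
obs 3: x=-5 → posterior Inverse-Gamma(15/2, 61/3)

122/51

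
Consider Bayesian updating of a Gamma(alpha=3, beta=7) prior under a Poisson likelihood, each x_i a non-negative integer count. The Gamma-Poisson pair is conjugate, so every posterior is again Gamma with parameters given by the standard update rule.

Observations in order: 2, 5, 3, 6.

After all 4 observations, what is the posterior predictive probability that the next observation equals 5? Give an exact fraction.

2057942234498701068145859/79496847203390844133441536

obs 1: x=2 → posterior Gamma(5, 8)
obs 2: x=5 → posterior Gamma(10, 9)
obs 3: x=3 → posterior Gamma(13, 10)
obs 4: x=6 → posterior Gamma(19, 11)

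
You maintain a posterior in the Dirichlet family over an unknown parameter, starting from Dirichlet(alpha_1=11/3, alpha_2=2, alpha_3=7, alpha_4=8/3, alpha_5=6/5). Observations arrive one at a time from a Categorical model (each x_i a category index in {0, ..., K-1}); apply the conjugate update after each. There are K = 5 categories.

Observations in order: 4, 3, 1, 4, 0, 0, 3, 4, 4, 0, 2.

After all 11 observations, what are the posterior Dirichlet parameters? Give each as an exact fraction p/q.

alpha_1=20/3, alpha_2=3, alpha_3=8, alpha_4=14/3, alpha_5=26/5

obs 1: x=4 → posterior Dirichlet(11/3, 2, 7, 8/3, 11/5)
obs 2: x=3 → posterior Dirichlet(11/3, 2, 7, 11/3, 11/5)
obs 3: x=1 → posterior Dirichlet(11/3, 3, 7, 11/3, 11/5)
obs 4: x=4 → posterior Dirichlet(11/3, 3, 7, 11/3, 16/5)
obs 5: x=0 → posterior Dirichlet(14/3, 3, 7, 11/3, 16/5)
obs 6: x=0 → posterior Dirichlet(17/3, 3, 7, 11/3, 16/5)
obs 7: x=3 → posterior Dirichlet(17/3, 3, 7, 14/3, 16/5)
obs 8: x=4 → posterior Dirichlet(17/3, 3, 7, 14/3, 21/5)
obs 9: x=4 → posterior Dirichlet(17/3, 3, 7, 14/3, 26/5)
obs 10: x=0 → posterior Dirichlet(20/3, 3, 7, 14/3, 26/5)
obs 11: x=2 → posterior Dirichlet(20/3, 3, 8, 14/3, 26/5)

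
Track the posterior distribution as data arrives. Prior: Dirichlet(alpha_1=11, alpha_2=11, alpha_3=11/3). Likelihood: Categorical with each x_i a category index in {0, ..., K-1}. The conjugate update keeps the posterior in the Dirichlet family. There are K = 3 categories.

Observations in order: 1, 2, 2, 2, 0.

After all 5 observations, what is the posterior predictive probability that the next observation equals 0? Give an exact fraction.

obs 1: x=1 → posterior Dirichlet(11, 12, 11/3)
obs 2: x=2 → posterior Dirichlet(11, 12, 14/3)
obs 3: x=2 → posterior Dirichlet(11, 12, 17/3)
obs 4: x=2 → posterior Dirichlet(11, 12, 20/3)
obs 5: x=0 → posterior Dirichlet(12, 12, 20/3)

9/23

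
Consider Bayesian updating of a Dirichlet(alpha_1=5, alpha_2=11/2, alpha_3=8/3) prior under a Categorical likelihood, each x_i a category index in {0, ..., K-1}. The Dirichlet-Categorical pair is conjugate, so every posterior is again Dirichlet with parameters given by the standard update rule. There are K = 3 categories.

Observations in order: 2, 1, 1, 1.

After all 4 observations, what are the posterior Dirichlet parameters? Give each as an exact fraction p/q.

obs 1: x=2 → posterior Dirichlet(5, 11/2, 11/3)
obs 2: x=1 → posterior Dirichlet(5, 13/2, 11/3)
obs 3: x=1 → posterior Dirichlet(5, 15/2, 11/3)
obs 4: x=1 → posterior Dirichlet(5, 17/2, 11/3)

alpha_1=5, alpha_2=17/2, alpha_3=11/3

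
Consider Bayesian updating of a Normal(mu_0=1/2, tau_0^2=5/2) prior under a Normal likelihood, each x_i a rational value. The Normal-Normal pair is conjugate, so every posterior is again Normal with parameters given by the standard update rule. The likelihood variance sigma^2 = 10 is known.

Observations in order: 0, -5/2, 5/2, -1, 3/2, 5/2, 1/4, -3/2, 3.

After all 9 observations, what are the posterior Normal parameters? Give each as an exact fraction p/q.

mu_0=27/52, tau_0^2=10/13

obs 1: x=0 → posterior Normal(2/5, 2)
obs 2: x=-5/2 → posterior Normal(-1/12, 5/3)
obs 3: x=5/2 → posterior Normal(2/7, 10/7)
obs 4: x=-1 → posterior Normal(1/8, 5/4)
obs 5: x=3/2 → posterior Normal(5/18, 10/9)
obs 6: x=5/2 → posterior Normal(1/2, 1)
obs 7: x=1/4 → posterior Normal(21/44, 10/11)
obs 8: x=-3/2 → posterior Normal(5/16, 5/6)
obs 9: x=3 → posterior Normal(27/52, 10/13)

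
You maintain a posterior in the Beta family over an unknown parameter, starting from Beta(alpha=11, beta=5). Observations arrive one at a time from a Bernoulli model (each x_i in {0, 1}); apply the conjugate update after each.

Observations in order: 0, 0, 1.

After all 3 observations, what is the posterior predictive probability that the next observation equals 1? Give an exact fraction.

obs 1: x=0 → posterior Beta(11, 6)
obs 2: x=0 → posterior Beta(11, 7)
obs 3: x=1 → posterior Beta(12, 7)

12/19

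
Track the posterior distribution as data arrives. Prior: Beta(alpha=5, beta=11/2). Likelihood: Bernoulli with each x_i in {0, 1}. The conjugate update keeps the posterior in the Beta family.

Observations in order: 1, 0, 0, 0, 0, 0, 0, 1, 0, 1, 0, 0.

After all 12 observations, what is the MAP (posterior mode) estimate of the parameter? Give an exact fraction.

obs 1: x=1 → posterior Beta(6, 11/2)
obs 2: x=0 → posterior Beta(6, 13/2)
obs 3: x=0 → posterior Beta(6, 15/2)
obs 4: x=0 → posterior Beta(6, 17/2)
obs 5: x=0 → posterior Beta(6, 19/2)
obs 6: x=0 → posterior Beta(6, 21/2)
obs 7: x=0 → posterior Beta(6, 23/2)
obs 8: x=1 → posterior Beta(7, 23/2)
obs 9: x=0 → posterior Beta(7, 25/2)
obs 10: x=1 → posterior Beta(8, 25/2)
obs 11: x=0 → posterior Beta(8, 27/2)
obs 12: x=0 → posterior Beta(8, 29/2)

14/41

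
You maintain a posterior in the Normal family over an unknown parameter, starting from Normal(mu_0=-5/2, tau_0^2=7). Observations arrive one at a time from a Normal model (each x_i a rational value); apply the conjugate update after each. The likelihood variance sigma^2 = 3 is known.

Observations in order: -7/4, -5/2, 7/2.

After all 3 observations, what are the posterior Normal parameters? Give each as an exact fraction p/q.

obs 1: x=-7/4 → posterior Normal(-79/40, 21/10)
obs 2: x=-5/2 → posterior Normal(-149/68, 21/17)
obs 3: x=7/2 → posterior Normal(-17/32, 7/8)

mu_0=-17/32, tau_0^2=7/8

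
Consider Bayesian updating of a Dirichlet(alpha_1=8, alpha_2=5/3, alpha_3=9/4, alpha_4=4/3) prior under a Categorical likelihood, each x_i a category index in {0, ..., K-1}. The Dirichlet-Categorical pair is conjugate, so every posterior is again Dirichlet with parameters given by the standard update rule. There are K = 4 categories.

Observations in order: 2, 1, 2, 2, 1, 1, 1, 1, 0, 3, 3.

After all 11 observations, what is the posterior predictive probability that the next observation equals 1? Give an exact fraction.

obs 1: x=2 → posterior Dirichlet(8, 5/3, 13/4, 4/3)
obs 2: x=1 → posterior Dirichlet(8, 8/3, 13/4, 4/3)
obs 3: x=2 → posterior Dirichlet(8, 8/3, 17/4, 4/3)
obs 4: x=2 → posterior Dirichlet(8, 8/3, 21/4, 4/3)
obs 5: x=1 → posterior Dirichlet(8, 11/3, 21/4, 4/3)
obs 6: x=1 → posterior Dirichlet(8, 14/3, 21/4, 4/3)
obs 7: x=1 → posterior Dirichlet(8, 17/3, 21/4, 4/3)
obs 8: x=1 → posterior Dirichlet(8, 20/3, 21/4, 4/3)
obs 9: x=0 → posterior Dirichlet(9, 20/3, 21/4, 4/3)
obs 10: x=3 → posterior Dirichlet(9, 20/3, 21/4, 7/3)
obs 11: x=3 → posterior Dirichlet(9, 20/3, 21/4, 10/3)

80/291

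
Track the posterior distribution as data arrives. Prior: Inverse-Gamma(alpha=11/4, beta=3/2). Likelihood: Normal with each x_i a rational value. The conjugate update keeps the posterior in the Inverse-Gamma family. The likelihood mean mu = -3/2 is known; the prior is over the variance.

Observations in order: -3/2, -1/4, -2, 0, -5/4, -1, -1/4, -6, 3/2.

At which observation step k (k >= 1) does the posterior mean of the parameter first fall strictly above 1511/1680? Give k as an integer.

k = 4

obs 1: x=-3/2 → posterior Inverse-Gamma(13/4, 3/2)
obs 2: x=-1/4 → posterior Inverse-Gamma(15/4, 73/32)
obs 3: x=-2 → posterior Inverse-Gamma(17/4, 77/32)
obs 4: x=0 → posterior Inverse-Gamma(19/4, 113/32)
obs 5: x=-5/4 → posterior Inverse-Gamma(21/4, 57/16)
obs 6: x=-1 → posterior Inverse-Gamma(23/4, 59/16)
obs 7: x=-1/4 → posterior Inverse-Gamma(25/4, 143/32)
obs 8: x=-6 → posterior Inverse-Gamma(27/4, 467/32)
obs 9: x=3/2 → posterior Inverse-Gamma(29/4, 611/32)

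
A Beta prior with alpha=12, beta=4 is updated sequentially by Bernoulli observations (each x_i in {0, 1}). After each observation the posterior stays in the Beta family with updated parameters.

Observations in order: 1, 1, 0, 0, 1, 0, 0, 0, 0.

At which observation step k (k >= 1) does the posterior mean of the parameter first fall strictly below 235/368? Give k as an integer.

k = 8

obs 1: x=1 → posterior Beta(13, 4)
obs 2: x=1 → posterior Beta(14, 4)
obs 3: x=0 → posterior Beta(14, 5)
obs 4: x=0 → posterior Beta(14, 6)
obs 5: x=1 → posterior Beta(15, 6)
obs 6: x=0 → posterior Beta(15, 7)
obs 7: x=0 → posterior Beta(15, 8)
obs 8: x=0 → posterior Beta(15, 9)
obs 9: x=0 → posterior Beta(15, 10)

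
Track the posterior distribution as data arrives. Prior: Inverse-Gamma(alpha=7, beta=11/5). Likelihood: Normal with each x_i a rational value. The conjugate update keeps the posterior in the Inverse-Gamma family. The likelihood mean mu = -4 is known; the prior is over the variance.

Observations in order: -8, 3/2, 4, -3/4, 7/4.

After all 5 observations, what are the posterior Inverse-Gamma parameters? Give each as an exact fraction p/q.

alpha=19/2, beta=6331/80

obs 1: x=-8 → posterior Inverse-Gamma(15/2, 51/5)
obs 2: x=3/2 → posterior Inverse-Gamma(8, 1013/40)
obs 3: x=4 → posterior Inverse-Gamma(17/2, 2293/40)
obs 4: x=-3/4 → posterior Inverse-Gamma(9, 10017/160)
obs 5: x=7/4 → posterior Inverse-Gamma(19/2, 6331/80)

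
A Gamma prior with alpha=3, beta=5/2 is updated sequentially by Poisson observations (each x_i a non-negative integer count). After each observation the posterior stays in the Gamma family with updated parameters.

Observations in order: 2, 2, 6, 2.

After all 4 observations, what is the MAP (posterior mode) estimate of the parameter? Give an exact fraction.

obs 1: x=2 → posterior Gamma(5, 7/2)
obs 2: x=2 → posterior Gamma(7, 9/2)
obs 3: x=6 → posterior Gamma(13, 11/2)
obs 4: x=2 → posterior Gamma(15, 13/2)

28/13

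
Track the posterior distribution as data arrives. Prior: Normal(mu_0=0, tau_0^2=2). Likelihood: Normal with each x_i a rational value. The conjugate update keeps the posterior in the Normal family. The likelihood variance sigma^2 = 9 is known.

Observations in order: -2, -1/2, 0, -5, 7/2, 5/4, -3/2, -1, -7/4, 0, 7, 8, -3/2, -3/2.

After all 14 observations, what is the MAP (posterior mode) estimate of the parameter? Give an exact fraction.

10/37

obs 1: x=-2 → posterior Normal(-4/11, 18/11)
obs 2: x=-1/2 → posterior Normal(-5/13, 18/13)
obs 3: x=0 → posterior Normal(-1/3, 6/5)
obs 4: x=-5 → posterior Normal(-15/17, 18/17)
obs 5: x=7/2 → posterior Normal(-8/19, 18/19)
obs 6: x=5/4 → posterior Normal(-11/42, 6/7)
obs 7: x=-3/2 → posterior Normal(-17/46, 18/23)
obs 8: x=-1 → posterior Normal(-21/50, 18/25)
obs 9: x=-7/4 → posterior Normal(-14/27, 2/3)
obs 10: x=0 → posterior Normal(-14/29, 18/29)
obs 11: x=7 → posterior Normal(0, 18/31)
obs 12: x=8 → posterior Normal(16/33, 6/11)
obs 13: x=-3/2 → posterior Normal(13/35, 18/35)
obs 14: x=-3/2 → posterior Normal(10/37, 18/37)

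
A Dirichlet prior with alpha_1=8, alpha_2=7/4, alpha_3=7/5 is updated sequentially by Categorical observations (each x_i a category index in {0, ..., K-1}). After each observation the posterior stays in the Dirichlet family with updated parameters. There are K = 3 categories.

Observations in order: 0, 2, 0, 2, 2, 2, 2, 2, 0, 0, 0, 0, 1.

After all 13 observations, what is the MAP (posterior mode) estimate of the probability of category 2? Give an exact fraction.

128/423

obs 1: x=0 → posterior Dirichlet(9, 7/4, 7/5)
obs 2: x=2 → posterior Dirichlet(9, 7/4, 12/5)
obs 3: x=0 → posterior Dirichlet(10, 7/4, 12/5)
obs 4: x=2 → posterior Dirichlet(10, 7/4, 17/5)
obs 5: x=2 → posterior Dirichlet(10, 7/4, 22/5)
obs 6: x=2 → posterior Dirichlet(10, 7/4, 27/5)
obs 7: x=2 → posterior Dirichlet(10, 7/4, 32/5)
obs 8: x=2 → posterior Dirichlet(10, 7/4, 37/5)
obs 9: x=0 → posterior Dirichlet(11, 7/4, 37/5)
obs 10: x=0 → posterior Dirichlet(12, 7/4, 37/5)
obs 11: x=0 → posterior Dirichlet(13, 7/4, 37/5)
obs 12: x=0 → posterior Dirichlet(14, 7/4, 37/5)
obs 13: x=1 → posterior Dirichlet(14, 11/4, 37/5)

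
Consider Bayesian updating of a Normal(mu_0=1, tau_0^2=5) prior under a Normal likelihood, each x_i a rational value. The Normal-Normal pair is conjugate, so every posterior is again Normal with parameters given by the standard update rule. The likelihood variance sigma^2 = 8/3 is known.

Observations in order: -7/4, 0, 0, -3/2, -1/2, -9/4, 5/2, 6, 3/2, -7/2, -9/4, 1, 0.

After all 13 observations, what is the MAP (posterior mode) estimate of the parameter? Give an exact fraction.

obs 1: x=-7/4 → posterior Normal(-73/92, 40/23)
obs 2: x=0 → posterior Normal(-73/152, 20/19)
obs 3: x=0 → posterior Normal(-73/212, 40/53)
obs 4: x=-3/2 → posterior Normal(-163/272, 10/17)
obs 5: x=-1/2 → posterior Normal(-193/332, 40/83)
obs 6: x=-9/4 → posterior Normal(-41/49, 20/49)
obs 7: x=5/2 → posterior Normal(-89/226, 40/113)
obs 8: x=6 → posterior Normal(91/256, 5/16)
obs 9: x=3/2 → posterior Normal(68/143, 40/143)
obs 10: x=-7/2 → posterior Normal(31/316, 20/79)
obs 11: x=-9/4 → posterior Normal(-73/692, 40/173)
obs 12: x=1 → posterior Normal(-13/752, 10/47)
obs 13: x=0 → posterior Normal(-13/812, 40/203)

-13/812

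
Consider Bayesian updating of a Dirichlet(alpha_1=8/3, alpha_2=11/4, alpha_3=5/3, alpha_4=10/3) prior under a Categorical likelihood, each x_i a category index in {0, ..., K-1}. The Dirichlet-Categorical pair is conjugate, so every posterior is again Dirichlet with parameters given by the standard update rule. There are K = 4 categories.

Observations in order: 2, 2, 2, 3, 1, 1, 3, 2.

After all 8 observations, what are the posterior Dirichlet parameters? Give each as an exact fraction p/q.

obs 1: x=2 → posterior Dirichlet(8/3, 11/4, 8/3, 10/3)
obs 2: x=2 → posterior Dirichlet(8/3, 11/4, 11/3, 10/3)
obs 3: x=2 → posterior Dirichlet(8/3, 11/4, 14/3, 10/3)
obs 4: x=3 → posterior Dirichlet(8/3, 11/4, 14/3, 13/3)
obs 5: x=1 → posterior Dirichlet(8/3, 15/4, 14/3, 13/3)
obs 6: x=1 → posterior Dirichlet(8/3, 19/4, 14/3, 13/3)
obs 7: x=3 → posterior Dirichlet(8/3, 19/4, 14/3, 16/3)
obs 8: x=2 → posterior Dirichlet(8/3, 19/4, 17/3, 16/3)

alpha_1=8/3, alpha_2=19/4, alpha_3=17/3, alpha_4=16/3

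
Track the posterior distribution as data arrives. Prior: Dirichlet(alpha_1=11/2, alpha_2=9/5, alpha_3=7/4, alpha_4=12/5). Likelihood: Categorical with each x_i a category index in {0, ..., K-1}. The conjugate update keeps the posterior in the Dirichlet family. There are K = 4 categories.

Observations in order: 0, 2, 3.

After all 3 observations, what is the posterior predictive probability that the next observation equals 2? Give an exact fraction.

55/289

obs 1: x=0 → posterior Dirichlet(13/2, 9/5, 7/4, 12/5)
obs 2: x=2 → posterior Dirichlet(13/2, 9/5, 11/4, 12/5)
obs 3: x=3 → posterior Dirichlet(13/2, 9/5, 11/4, 17/5)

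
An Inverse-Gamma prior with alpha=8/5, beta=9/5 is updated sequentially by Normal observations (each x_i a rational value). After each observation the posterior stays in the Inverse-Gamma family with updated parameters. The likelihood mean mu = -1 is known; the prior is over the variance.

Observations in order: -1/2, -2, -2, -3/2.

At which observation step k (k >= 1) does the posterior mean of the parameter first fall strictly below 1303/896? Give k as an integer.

obs 1: x=-1/2 → posterior Inverse-Gamma(21/10, 77/40)
obs 2: x=-2 → posterior Inverse-Gamma(13/5, 97/40)
obs 3: x=-2 → posterior Inverse-Gamma(31/10, 117/40)
obs 4: x=-3/2 → posterior Inverse-Gamma(18/5, 61/20)

k = 3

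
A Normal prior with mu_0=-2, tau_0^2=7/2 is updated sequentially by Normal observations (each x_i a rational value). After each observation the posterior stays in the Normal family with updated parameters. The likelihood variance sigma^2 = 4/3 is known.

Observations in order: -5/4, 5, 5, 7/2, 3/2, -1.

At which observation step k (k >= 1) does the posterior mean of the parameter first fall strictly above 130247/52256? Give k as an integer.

obs 1: x=-5/4 → posterior Normal(-169/116, 28/29)
obs 2: x=5 → posterior Normal(251/200, 14/25)
obs 3: x=5 → posterior Normal(671/284, 28/71)
obs 4: x=7/2 → posterior Normal(965/368, 7/23)
obs 5: x=3/2 → posterior Normal(1091/452, 28/113)
obs 6: x=-1 → posterior Normal(1007/536, 14/67)

k = 4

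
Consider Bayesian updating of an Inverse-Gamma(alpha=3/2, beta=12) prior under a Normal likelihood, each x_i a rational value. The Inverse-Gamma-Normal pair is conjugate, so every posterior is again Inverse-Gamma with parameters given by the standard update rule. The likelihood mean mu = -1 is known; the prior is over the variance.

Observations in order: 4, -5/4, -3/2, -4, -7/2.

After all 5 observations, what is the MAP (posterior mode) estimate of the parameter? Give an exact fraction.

obs 1: x=4 → posterior Inverse-Gamma(2, 49/2)
obs 2: x=-5/4 → posterior Inverse-Gamma(5/2, 785/32)
obs 3: x=-3/2 → posterior Inverse-Gamma(3, 789/32)
obs 4: x=-4 → posterior Inverse-Gamma(7/2, 933/32)
obs 5: x=-7/2 → posterior Inverse-Gamma(4, 1033/32)

1033/160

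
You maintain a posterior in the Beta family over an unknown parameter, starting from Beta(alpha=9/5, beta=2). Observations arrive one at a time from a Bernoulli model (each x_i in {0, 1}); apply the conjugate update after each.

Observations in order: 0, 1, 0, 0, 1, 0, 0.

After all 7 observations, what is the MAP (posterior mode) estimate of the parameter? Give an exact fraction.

obs 1: x=0 → posterior Beta(9/5, 3)
obs 2: x=1 → posterior Beta(14/5, 3)
obs 3: x=0 → posterior Beta(14/5, 4)
obs 4: x=0 → posterior Beta(14/5, 5)
obs 5: x=1 → posterior Beta(19/5, 5)
obs 6: x=0 → posterior Beta(19/5, 6)
obs 7: x=0 → posterior Beta(19/5, 7)

7/22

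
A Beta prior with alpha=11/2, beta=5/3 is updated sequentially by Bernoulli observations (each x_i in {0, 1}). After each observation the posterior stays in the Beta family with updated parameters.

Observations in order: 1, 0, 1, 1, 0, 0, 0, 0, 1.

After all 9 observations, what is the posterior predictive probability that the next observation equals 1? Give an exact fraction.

obs 1: x=1 → posterior Beta(13/2, 5/3)
obs 2: x=0 → posterior Beta(13/2, 8/3)
obs 3: x=1 → posterior Beta(15/2, 8/3)
obs 4: x=1 → posterior Beta(17/2, 8/3)
obs 5: x=0 → posterior Beta(17/2, 11/3)
obs 6: x=0 → posterior Beta(17/2, 14/3)
obs 7: x=0 → posterior Beta(17/2, 17/3)
obs 8: x=0 → posterior Beta(17/2, 20/3)
obs 9: x=1 → posterior Beta(19/2, 20/3)

57/97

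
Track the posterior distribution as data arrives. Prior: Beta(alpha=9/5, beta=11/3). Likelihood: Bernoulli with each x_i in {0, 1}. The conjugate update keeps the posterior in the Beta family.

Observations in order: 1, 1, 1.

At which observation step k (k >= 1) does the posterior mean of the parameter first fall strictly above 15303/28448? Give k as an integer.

obs 1: x=1 → posterior Beta(14/5, 11/3)
obs 2: x=1 → posterior Beta(19/5, 11/3)
obs 3: x=1 → posterior Beta(24/5, 11/3)

k = 3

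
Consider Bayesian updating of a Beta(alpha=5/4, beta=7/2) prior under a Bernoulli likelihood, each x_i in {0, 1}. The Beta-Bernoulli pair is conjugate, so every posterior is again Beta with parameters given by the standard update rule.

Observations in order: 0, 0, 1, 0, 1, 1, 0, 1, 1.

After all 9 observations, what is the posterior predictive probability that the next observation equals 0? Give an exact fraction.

6/11

obs 1: x=0 → posterior Beta(5/4, 9/2)
obs 2: x=0 → posterior Beta(5/4, 11/2)
obs 3: x=1 → posterior Beta(9/4, 11/2)
obs 4: x=0 → posterior Beta(9/4, 13/2)
obs 5: x=1 → posterior Beta(13/4, 13/2)
obs 6: x=1 → posterior Beta(17/4, 13/2)
obs 7: x=0 → posterior Beta(17/4, 15/2)
obs 8: x=1 → posterior Beta(21/4, 15/2)
obs 9: x=1 → posterior Beta(25/4, 15/2)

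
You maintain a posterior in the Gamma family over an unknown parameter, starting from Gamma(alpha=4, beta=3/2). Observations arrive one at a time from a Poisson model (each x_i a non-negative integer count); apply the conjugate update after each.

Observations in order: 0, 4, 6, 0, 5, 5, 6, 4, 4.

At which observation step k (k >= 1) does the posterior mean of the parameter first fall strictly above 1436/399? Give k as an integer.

obs 1: x=0 → posterior Gamma(4, 5/2)
obs 2: x=4 → posterior Gamma(8, 7/2)
obs 3: x=6 → posterior Gamma(14, 9/2)
obs 4: x=0 → posterior Gamma(14, 11/2)
obs 5: x=5 → posterior Gamma(19, 13/2)
obs 6: x=5 → posterior Gamma(24, 15/2)
obs 7: x=6 → posterior Gamma(30, 17/2)
obs 8: x=4 → posterior Gamma(34, 19/2)
obs 9: x=4 → posterior Gamma(38, 21/2)

k = 9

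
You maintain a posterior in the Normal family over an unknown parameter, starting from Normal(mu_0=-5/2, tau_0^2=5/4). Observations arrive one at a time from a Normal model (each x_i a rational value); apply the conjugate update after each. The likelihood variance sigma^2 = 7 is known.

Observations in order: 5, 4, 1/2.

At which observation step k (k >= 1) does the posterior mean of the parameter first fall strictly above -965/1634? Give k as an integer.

obs 1: x=5 → posterior Normal(-15/11, 35/33)
obs 2: x=4 → posterior Normal(-25/38, 35/38)
obs 3: x=1/2 → posterior Normal(-45/86, 35/43)

k = 3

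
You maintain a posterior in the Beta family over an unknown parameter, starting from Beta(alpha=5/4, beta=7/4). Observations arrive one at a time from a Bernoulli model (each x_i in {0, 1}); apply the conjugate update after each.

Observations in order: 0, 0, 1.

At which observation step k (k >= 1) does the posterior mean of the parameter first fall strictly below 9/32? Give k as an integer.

obs 1: x=0 → posterior Beta(5/4, 11/4)
obs 2: x=0 → posterior Beta(5/4, 15/4)
obs 3: x=1 → posterior Beta(9/4, 15/4)

k = 2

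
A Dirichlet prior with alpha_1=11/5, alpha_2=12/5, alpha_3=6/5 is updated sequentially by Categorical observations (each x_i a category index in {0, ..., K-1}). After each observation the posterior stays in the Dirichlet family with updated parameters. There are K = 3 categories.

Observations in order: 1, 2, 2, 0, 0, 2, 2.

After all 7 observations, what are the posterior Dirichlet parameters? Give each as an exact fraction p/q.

alpha_1=21/5, alpha_2=17/5, alpha_3=26/5

obs 1: x=1 → posterior Dirichlet(11/5, 17/5, 6/5)
obs 2: x=2 → posterior Dirichlet(11/5, 17/5, 11/5)
obs 3: x=2 → posterior Dirichlet(11/5, 17/5, 16/5)
obs 4: x=0 → posterior Dirichlet(16/5, 17/5, 16/5)
obs 5: x=0 → posterior Dirichlet(21/5, 17/5, 16/5)
obs 6: x=2 → posterior Dirichlet(21/5, 17/5, 21/5)
obs 7: x=2 → posterior Dirichlet(21/5, 17/5, 26/5)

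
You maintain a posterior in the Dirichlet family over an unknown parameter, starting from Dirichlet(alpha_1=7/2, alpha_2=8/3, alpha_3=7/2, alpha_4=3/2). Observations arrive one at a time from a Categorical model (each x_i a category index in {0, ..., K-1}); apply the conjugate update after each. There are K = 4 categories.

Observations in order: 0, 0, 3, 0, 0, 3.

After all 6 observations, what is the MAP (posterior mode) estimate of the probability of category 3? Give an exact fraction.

15/79

obs 1: x=0 → posterior Dirichlet(9/2, 8/3, 7/2, 3/2)
obs 2: x=0 → posterior Dirichlet(11/2, 8/3, 7/2, 3/2)
obs 3: x=3 → posterior Dirichlet(11/2, 8/3, 7/2, 5/2)
obs 4: x=0 → posterior Dirichlet(13/2, 8/3, 7/2, 5/2)
obs 5: x=0 → posterior Dirichlet(15/2, 8/3, 7/2, 5/2)
obs 6: x=3 → posterior Dirichlet(15/2, 8/3, 7/2, 7/2)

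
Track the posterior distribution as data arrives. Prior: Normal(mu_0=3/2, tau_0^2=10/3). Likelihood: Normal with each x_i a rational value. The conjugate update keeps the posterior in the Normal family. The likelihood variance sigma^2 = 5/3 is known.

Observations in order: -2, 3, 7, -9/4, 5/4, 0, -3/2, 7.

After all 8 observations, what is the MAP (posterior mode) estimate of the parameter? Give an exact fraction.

obs 1: x=-2 → posterior Normal(-5/6, 10/9)
obs 2: x=3 → posterior Normal(7/10, 2/3)
obs 3: x=7 → posterior Normal(5/2, 10/21)
obs 4: x=-9/4 → posterior Normal(13/9, 10/27)
obs 5: x=5/4 → posterior Normal(31/22, 10/33)
obs 6: x=0 → posterior Normal(31/26, 10/39)
obs 7: x=-3/2 → posterior Normal(5/6, 2/9)
obs 8: x=7 → posterior Normal(53/34, 10/51)

53/34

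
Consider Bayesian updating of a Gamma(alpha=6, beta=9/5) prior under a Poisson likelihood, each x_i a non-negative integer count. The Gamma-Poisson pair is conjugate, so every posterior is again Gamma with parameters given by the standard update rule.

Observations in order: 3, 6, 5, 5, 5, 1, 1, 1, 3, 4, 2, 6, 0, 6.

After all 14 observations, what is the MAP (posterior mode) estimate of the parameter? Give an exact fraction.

265/79

obs 1: x=3 → posterior Gamma(9, 14/5)
obs 2: x=6 → posterior Gamma(15, 19/5)
obs 3: x=5 → posterior Gamma(20, 24/5)
obs 4: x=5 → posterior Gamma(25, 29/5)
obs 5: x=5 → posterior Gamma(30, 34/5)
obs 6: x=1 → posterior Gamma(31, 39/5)
obs 7: x=1 → posterior Gamma(32, 44/5)
obs 8: x=1 → posterior Gamma(33, 49/5)
obs 9: x=3 → posterior Gamma(36, 54/5)
obs 10: x=4 → posterior Gamma(40, 59/5)
obs 11: x=2 → posterior Gamma(42, 64/5)
obs 12: x=6 → posterior Gamma(48, 69/5)
obs 13: x=0 → posterior Gamma(48, 74/5)
obs 14: x=6 → posterior Gamma(54, 79/5)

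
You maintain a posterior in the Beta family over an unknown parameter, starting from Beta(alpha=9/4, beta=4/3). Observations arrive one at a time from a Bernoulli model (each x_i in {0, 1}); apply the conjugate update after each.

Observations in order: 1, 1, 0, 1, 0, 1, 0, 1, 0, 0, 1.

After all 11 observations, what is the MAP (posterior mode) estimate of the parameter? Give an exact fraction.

obs 1: x=1 → posterior Beta(13/4, 4/3)
obs 2: x=1 → posterior Beta(17/4, 4/3)
obs 3: x=0 → posterior Beta(17/4, 7/3)
obs 4: x=1 → posterior Beta(21/4, 7/3)
obs 5: x=0 → posterior Beta(21/4, 10/3)
obs 6: x=1 → posterior Beta(25/4, 10/3)
obs 7: x=0 → posterior Beta(25/4, 13/3)
obs 8: x=1 → posterior Beta(29/4, 13/3)
obs 9: x=0 → posterior Beta(29/4, 16/3)
obs 10: x=0 → posterior Beta(29/4, 19/3)
obs 11: x=1 → posterior Beta(33/4, 19/3)

87/151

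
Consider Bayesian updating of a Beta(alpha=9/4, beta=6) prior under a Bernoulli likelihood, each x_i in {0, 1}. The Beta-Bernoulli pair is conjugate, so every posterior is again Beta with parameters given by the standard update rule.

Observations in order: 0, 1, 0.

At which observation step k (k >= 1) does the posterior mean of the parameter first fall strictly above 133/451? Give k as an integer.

obs 1: x=0 → posterior Beta(9/4, 7)
obs 2: x=1 → posterior Beta(13/4, 7)
obs 3: x=0 → posterior Beta(13/4, 8)

k = 2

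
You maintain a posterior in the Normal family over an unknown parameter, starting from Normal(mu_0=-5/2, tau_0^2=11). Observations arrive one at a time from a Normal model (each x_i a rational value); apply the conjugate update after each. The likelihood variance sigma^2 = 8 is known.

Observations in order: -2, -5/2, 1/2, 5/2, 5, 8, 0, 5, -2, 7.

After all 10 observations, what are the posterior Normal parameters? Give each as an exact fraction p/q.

obs 1: x=-2 → posterior Normal(-42/19, 88/19)
obs 2: x=-5/2 → posterior Normal(-139/60, 44/15)
obs 3: x=1/2 → posterior Normal(-64/41, 88/41)
obs 4: x=5/2 → posterior Normal(-73/104, 22/13)
obs 5: x=5 → posterior Normal(37/126, 88/63)
obs 6: x=8 → posterior Normal(213/148, 44/37)
obs 7: x=0 → posterior Normal(213/170, 88/85)
obs 8: x=5 → posterior Normal(323/192, 11/12)
obs 9: x=-2 → posterior Normal(279/214, 88/107)
obs 10: x=7 → posterior Normal(433/236, 44/59)

mu_0=433/236, tau_0^2=44/59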